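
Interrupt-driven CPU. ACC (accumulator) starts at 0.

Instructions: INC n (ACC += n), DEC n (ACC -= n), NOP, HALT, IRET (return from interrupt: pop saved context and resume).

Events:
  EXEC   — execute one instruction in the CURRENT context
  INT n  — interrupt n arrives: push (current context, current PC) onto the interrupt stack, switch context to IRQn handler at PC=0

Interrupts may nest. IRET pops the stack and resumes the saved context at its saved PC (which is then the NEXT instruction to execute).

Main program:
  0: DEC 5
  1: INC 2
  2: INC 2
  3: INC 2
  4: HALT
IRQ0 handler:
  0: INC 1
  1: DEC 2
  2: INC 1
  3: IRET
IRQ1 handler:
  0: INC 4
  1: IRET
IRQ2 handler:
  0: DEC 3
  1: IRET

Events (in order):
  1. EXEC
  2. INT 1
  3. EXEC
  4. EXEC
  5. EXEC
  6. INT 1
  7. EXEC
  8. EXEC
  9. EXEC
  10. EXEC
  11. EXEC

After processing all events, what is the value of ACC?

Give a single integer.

Answer: 9

Derivation:
Event 1 (EXEC): [MAIN] PC=0: DEC 5 -> ACC=-5
Event 2 (INT 1): INT 1 arrives: push (MAIN, PC=1), enter IRQ1 at PC=0 (depth now 1)
Event 3 (EXEC): [IRQ1] PC=0: INC 4 -> ACC=-1
Event 4 (EXEC): [IRQ1] PC=1: IRET -> resume MAIN at PC=1 (depth now 0)
Event 5 (EXEC): [MAIN] PC=1: INC 2 -> ACC=1
Event 6 (INT 1): INT 1 arrives: push (MAIN, PC=2), enter IRQ1 at PC=0 (depth now 1)
Event 7 (EXEC): [IRQ1] PC=0: INC 4 -> ACC=5
Event 8 (EXEC): [IRQ1] PC=1: IRET -> resume MAIN at PC=2 (depth now 0)
Event 9 (EXEC): [MAIN] PC=2: INC 2 -> ACC=7
Event 10 (EXEC): [MAIN] PC=3: INC 2 -> ACC=9
Event 11 (EXEC): [MAIN] PC=4: HALT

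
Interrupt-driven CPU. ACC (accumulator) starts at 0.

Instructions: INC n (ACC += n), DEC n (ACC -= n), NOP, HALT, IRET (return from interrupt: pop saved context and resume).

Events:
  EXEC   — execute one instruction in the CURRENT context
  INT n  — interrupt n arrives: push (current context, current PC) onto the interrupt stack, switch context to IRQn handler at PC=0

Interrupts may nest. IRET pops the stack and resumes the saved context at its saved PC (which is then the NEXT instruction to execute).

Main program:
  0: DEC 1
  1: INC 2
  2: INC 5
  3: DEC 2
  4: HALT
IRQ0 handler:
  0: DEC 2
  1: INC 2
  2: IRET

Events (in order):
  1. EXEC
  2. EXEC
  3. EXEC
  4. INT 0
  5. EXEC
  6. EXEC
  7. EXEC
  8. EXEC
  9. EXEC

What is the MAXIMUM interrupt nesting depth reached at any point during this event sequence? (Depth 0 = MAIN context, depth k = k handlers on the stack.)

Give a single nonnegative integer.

Event 1 (EXEC): [MAIN] PC=0: DEC 1 -> ACC=-1 [depth=0]
Event 2 (EXEC): [MAIN] PC=1: INC 2 -> ACC=1 [depth=0]
Event 3 (EXEC): [MAIN] PC=2: INC 5 -> ACC=6 [depth=0]
Event 4 (INT 0): INT 0 arrives: push (MAIN, PC=3), enter IRQ0 at PC=0 (depth now 1) [depth=1]
Event 5 (EXEC): [IRQ0] PC=0: DEC 2 -> ACC=4 [depth=1]
Event 6 (EXEC): [IRQ0] PC=1: INC 2 -> ACC=6 [depth=1]
Event 7 (EXEC): [IRQ0] PC=2: IRET -> resume MAIN at PC=3 (depth now 0) [depth=0]
Event 8 (EXEC): [MAIN] PC=3: DEC 2 -> ACC=4 [depth=0]
Event 9 (EXEC): [MAIN] PC=4: HALT [depth=0]
Max depth observed: 1

Answer: 1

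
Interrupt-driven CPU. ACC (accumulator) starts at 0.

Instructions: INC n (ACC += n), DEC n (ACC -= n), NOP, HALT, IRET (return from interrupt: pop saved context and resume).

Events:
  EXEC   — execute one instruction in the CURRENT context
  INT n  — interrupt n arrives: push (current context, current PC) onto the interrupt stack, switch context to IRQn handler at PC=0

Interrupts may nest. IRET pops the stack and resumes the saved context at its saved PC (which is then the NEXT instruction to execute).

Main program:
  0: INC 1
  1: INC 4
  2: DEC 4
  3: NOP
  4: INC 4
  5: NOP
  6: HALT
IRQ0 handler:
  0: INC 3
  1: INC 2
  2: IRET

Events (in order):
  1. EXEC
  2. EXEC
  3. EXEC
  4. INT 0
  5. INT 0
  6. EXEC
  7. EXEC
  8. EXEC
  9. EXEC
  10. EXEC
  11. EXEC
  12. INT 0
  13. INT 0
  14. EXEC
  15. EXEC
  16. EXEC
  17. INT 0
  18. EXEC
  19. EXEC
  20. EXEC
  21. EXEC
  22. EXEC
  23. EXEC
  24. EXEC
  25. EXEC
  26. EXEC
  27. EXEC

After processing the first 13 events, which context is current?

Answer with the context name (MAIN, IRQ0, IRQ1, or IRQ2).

Event 1 (EXEC): [MAIN] PC=0: INC 1 -> ACC=1
Event 2 (EXEC): [MAIN] PC=1: INC 4 -> ACC=5
Event 3 (EXEC): [MAIN] PC=2: DEC 4 -> ACC=1
Event 4 (INT 0): INT 0 arrives: push (MAIN, PC=3), enter IRQ0 at PC=0 (depth now 1)
Event 5 (INT 0): INT 0 arrives: push (IRQ0, PC=0), enter IRQ0 at PC=0 (depth now 2)
Event 6 (EXEC): [IRQ0] PC=0: INC 3 -> ACC=4
Event 7 (EXEC): [IRQ0] PC=1: INC 2 -> ACC=6
Event 8 (EXEC): [IRQ0] PC=2: IRET -> resume IRQ0 at PC=0 (depth now 1)
Event 9 (EXEC): [IRQ0] PC=0: INC 3 -> ACC=9
Event 10 (EXEC): [IRQ0] PC=1: INC 2 -> ACC=11
Event 11 (EXEC): [IRQ0] PC=2: IRET -> resume MAIN at PC=3 (depth now 0)
Event 12 (INT 0): INT 0 arrives: push (MAIN, PC=3), enter IRQ0 at PC=0 (depth now 1)
Event 13 (INT 0): INT 0 arrives: push (IRQ0, PC=0), enter IRQ0 at PC=0 (depth now 2)

Answer: IRQ0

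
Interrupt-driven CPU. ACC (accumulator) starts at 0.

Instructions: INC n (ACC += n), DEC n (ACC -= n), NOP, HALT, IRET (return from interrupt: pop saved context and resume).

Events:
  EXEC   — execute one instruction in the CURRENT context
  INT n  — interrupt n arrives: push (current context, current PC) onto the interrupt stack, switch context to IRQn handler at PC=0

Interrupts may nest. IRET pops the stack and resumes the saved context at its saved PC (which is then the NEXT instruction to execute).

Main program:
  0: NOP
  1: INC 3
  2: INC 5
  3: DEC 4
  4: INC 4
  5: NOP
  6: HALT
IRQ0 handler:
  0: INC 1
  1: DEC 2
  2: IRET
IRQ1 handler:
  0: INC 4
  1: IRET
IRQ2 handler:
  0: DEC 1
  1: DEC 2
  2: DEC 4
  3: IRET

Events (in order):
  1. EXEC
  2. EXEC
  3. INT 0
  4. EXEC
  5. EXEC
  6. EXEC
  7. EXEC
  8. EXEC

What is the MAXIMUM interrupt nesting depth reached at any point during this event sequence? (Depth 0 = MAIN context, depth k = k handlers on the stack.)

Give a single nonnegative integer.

Event 1 (EXEC): [MAIN] PC=0: NOP [depth=0]
Event 2 (EXEC): [MAIN] PC=1: INC 3 -> ACC=3 [depth=0]
Event 3 (INT 0): INT 0 arrives: push (MAIN, PC=2), enter IRQ0 at PC=0 (depth now 1) [depth=1]
Event 4 (EXEC): [IRQ0] PC=0: INC 1 -> ACC=4 [depth=1]
Event 5 (EXEC): [IRQ0] PC=1: DEC 2 -> ACC=2 [depth=1]
Event 6 (EXEC): [IRQ0] PC=2: IRET -> resume MAIN at PC=2 (depth now 0) [depth=0]
Event 7 (EXEC): [MAIN] PC=2: INC 5 -> ACC=7 [depth=0]
Event 8 (EXEC): [MAIN] PC=3: DEC 4 -> ACC=3 [depth=0]
Max depth observed: 1

Answer: 1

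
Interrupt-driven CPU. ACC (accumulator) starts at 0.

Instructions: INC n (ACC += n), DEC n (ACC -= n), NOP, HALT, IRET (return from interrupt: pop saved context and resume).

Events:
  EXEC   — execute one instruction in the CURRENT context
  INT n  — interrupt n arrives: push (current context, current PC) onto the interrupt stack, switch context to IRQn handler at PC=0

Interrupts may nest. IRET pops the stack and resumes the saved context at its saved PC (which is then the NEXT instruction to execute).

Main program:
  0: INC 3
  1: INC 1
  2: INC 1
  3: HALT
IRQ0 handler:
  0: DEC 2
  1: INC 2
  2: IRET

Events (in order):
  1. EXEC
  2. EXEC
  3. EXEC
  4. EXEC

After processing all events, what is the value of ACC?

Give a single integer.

Event 1 (EXEC): [MAIN] PC=0: INC 3 -> ACC=3
Event 2 (EXEC): [MAIN] PC=1: INC 1 -> ACC=4
Event 3 (EXEC): [MAIN] PC=2: INC 1 -> ACC=5
Event 4 (EXEC): [MAIN] PC=3: HALT

Answer: 5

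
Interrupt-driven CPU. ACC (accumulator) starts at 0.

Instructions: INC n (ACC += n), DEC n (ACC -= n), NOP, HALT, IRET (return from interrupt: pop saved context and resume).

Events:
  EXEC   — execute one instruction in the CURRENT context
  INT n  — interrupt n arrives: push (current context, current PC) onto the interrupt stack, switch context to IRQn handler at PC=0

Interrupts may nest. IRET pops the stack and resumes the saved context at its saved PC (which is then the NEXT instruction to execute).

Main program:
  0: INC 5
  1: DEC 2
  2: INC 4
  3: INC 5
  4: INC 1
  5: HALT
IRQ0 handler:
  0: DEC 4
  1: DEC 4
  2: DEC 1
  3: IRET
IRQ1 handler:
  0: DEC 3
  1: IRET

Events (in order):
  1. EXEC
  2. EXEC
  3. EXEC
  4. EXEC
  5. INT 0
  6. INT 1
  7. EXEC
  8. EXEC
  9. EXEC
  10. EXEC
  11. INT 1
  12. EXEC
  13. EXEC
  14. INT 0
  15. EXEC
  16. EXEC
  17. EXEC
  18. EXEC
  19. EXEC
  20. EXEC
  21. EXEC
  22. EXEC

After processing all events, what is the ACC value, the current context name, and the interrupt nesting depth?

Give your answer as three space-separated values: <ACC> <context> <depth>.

Event 1 (EXEC): [MAIN] PC=0: INC 5 -> ACC=5
Event 2 (EXEC): [MAIN] PC=1: DEC 2 -> ACC=3
Event 3 (EXEC): [MAIN] PC=2: INC 4 -> ACC=7
Event 4 (EXEC): [MAIN] PC=3: INC 5 -> ACC=12
Event 5 (INT 0): INT 0 arrives: push (MAIN, PC=4), enter IRQ0 at PC=0 (depth now 1)
Event 6 (INT 1): INT 1 arrives: push (IRQ0, PC=0), enter IRQ1 at PC=0 (depth now 2)
Event 7 (EXEC): [IRQ1] PC=0: DEC 3 -> ACC=9
Event 8 (EXEC): [IRQ1] PC=1: IRET -> resume IRQ0 at PC=0 (depth now 1)
Event 9 (EXEC): [IRQ0] PC=0: DEC 4 -> ACC=5
Event 10 (EXEC): [IRQ0] PC=1: DEC 4 -> ACC=1
Event 11 (INT 1): INT 1 arrives: push (IRQ0, PC=2), enter IRQ1 at PC=0 (depth now 2)
Event 12 (EXEC): [IRQ1] PC=0: DEC 3 -> ACC=-2
Event 13 (EXEC): [IRQ1] PC=1: IRET -> resume IRQ0 at PC=2 (depth now 1)
Event 14 (INT 0): INT 0 arrives: push (IRQ0, PC=2), enter IRQ0 at PC=0 (depth now 2)
Event 15 (EXEC): [IRQ0] PC=0: DEC 4 -> ACC=-6
Event 16 (EXEC): [IRQ0] PC=1: DEC 4 -> ACC=-10
Event 17 (EXEC): [IRQ0] PC=2: DEC 1 -> ACC=-11
Event 18 (EXEC): [IRQ0] PC=3: IRET -> resume IRQ0 at PC=2 (depth now 1)
Event 19 (EXEC): [IRQ0] PC=2: DEC 1 -> ACC=-12
Event 20 (EXEC): [IRQ0] PC=3: IRET -> resume MAIN at PC=4 (depth now 0)
Event 21 (EXEC): [MAIN] PC=4: INC 1 -> ACC=-11
Event 22 (EXEC): [MAIN] PC=5: HALT

Answer: -11 MAIN 0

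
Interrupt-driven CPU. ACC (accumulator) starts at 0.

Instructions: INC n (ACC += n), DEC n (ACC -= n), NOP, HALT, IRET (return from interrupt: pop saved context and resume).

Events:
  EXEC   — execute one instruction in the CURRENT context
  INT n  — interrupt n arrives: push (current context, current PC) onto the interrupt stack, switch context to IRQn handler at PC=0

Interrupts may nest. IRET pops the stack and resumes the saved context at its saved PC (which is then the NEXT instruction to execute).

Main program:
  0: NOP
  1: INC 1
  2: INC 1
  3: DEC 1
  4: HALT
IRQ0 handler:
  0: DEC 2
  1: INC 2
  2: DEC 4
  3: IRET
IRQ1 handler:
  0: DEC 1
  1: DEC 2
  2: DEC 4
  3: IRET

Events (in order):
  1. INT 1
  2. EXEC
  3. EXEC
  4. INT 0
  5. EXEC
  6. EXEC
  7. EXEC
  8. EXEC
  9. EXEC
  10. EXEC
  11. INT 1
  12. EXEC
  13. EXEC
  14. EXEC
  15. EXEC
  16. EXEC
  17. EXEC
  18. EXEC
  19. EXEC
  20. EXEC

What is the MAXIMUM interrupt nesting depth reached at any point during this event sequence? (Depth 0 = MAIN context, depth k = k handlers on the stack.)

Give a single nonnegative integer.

Answer: 2

Derivation:
Event 1 (INT 1): INT 1 arrives: push (MAIN, PC=0), enter IRQ1 at PC=0 (depth now 1) [depth=1]
Event 2 (EXEC): [IRQ1] PC=0: DEC 1 -> ACC=-1 [depth=1]
Event 3 (EXEC): [IRQ1] PC=1: DEC 2 -> ACC=-3 [depth=1]
Event 4 (INT 0): INT 0 arrives: push (IRQ1, PC=2), enter IRQ0 at PC=0 (depth now 2) [depth=2]
Event 5 (EXEC): [IRQ0] PC=0: DEC 2 -> ACC=-5 [depth=2]
Event 6 (EXEC): [IRQ0] PC=1: INC 2 -> ACC=-3 [depth=2]
Event 7 (EXEC): [IRQ0] PC=2: DEC 4 -> ACC=-7 [depth=2]
Event 8 (EXEC): [IRQ0] PC=3: IRET -> resume IRQ1 at PC=2 (depth now 1) [depth=1]
Event 9 (EXEC): [IRQ1] PC=2: DEC 4 -> ACC=-11 [depth=1]
Event 10 (EXEC): [IRQ1] PC=3: IRET -> resume MAIN at PC=0 (depth now 0) [depth=0]
Event 11 (INT 1): INT 1 arrives: push (MAIN, PC=0), enter IRQ1 at PC=0 (depth now 1) [depth=1]
Event 12 (EXEC): [IRQ1] PC=0: DEC 1 -> ACC=-12 [depth=1]
Event 13 (EXEC): [IRQ1] PC=1: DEC 2 -> ACC=-14 [depth=1]
Event 14 (EXEC): [IRQ1] PC=2: DEC 4 -> ACC=-18 [depth=1]
Event 15 (EXEC): [IRQ1] PC=3: IRET -> resume MAIN at PC=0 (depth now 0) [depth=0]
Event 16 (EXEC): [MAIN] PC=0: NOP [depth=0]
Event 17 (EXEC): [MAIN] PC=1: INC 1 -> ACC=-17 [depth=0]
Event 18 (EXEC): [MAIN] PC=2: INC 1 -> ACC=-16 [depth=0]
Event 19 (EXEC): [MAIN] PC=3: DEC 1 -> ACC=-17 [depth=0]
Event 20 (EXEC): [MAIN] PC=4: HALT [depth=0]
Max depth observed: 2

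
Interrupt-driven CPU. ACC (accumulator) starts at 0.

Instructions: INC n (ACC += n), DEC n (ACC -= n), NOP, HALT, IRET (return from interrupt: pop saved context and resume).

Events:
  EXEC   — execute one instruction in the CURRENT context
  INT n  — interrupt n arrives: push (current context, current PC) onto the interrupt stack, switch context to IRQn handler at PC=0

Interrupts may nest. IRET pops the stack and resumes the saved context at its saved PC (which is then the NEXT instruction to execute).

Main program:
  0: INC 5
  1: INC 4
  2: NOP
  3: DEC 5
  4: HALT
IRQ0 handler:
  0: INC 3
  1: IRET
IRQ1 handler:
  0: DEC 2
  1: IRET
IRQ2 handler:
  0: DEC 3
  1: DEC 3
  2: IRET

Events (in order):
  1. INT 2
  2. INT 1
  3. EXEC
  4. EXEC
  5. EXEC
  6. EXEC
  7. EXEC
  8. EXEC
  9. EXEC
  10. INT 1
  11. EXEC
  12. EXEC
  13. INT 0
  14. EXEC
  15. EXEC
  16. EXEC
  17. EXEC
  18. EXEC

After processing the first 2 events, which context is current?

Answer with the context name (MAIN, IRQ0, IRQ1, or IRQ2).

Event 1 (INT 2): INT 2 arrives: push (MAIN, PC=0), enter IRQ2 at PC=0 (depth now 1)
Event 2 (INT 1): INT 1 arrives: push (IRQ2, PC=0), enter IRQ1 at PC=0 (depth now 2)

Answer: IRQ1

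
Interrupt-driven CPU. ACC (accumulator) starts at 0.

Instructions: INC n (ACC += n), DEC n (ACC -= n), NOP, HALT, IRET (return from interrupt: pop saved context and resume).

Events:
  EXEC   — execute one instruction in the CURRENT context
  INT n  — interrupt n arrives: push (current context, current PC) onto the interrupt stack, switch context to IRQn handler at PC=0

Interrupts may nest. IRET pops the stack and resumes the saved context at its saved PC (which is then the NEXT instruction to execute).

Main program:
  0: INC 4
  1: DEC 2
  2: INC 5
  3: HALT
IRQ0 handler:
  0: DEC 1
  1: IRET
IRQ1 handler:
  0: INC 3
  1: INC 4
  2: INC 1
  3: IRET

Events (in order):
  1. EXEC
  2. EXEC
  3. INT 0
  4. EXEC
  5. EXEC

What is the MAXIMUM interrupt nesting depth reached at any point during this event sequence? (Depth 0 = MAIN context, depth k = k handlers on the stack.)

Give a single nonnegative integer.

Answer: 1

Derivation:
Event 1 (EXEC): [MAIN] PC=0: INC 4 -> ACC=4 [depth=0]
Event 2 (EXEC): [MAIN] PC=1: DEC 2 -> ACC=2 [depth=0]
Event 3 (INT 0): INT 0 arrives: push (MAIN, PC=2), enter IRQ0 at PC=0 (depth now 1) [depth=1]
Event 4 (EXEC): [IRQ0] PC=0: DEC 1 -> ACC=1 [depth=1]
Event 5 (EXEC): [IRQ0] PC=1: IRET -> resume MAIN at PC=2 (depth now 0) [depth=0]
Max depth observed: 1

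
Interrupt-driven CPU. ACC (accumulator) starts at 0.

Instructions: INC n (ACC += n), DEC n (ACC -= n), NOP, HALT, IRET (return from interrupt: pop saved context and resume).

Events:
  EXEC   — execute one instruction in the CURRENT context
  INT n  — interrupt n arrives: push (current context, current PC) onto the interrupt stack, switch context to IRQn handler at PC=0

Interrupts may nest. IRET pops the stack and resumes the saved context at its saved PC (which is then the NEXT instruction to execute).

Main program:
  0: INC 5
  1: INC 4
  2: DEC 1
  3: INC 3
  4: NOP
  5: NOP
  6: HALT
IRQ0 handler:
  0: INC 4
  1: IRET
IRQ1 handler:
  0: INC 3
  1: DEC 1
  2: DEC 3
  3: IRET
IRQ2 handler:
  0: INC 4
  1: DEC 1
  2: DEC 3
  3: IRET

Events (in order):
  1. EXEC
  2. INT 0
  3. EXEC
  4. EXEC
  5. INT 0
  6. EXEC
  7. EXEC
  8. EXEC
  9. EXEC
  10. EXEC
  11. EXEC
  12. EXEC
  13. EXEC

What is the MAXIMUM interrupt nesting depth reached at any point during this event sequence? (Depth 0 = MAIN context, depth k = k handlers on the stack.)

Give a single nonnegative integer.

Answer: 1

Derivation:
Event 1 (EXEC): [MAIN] PC=0: INC 5 -> ACC=5 [depth=0]
Event 2 (INT 0): INT 0 arrives: push (MAIN, PC=1), enter IRQ0 at PC=0 (depth now 1) [depth=1]
Event 3 (EXEC): [IRQ0] PC=0: INC 4 -> ACC=9 [depth=1]
Event 4 (EXEC): [IRQ0] PC=1: IRET -> resume MAIN at PC=1 (depth now 0) [depth=0]
Event 5 (INT 0): INT 0 arrives: push (MAIN, PC=1), enter IRQ0 at PC=0 (depth now 1) [depth=1]
Event 6 (EXEC): [IRQ0] PC=0: INC 4 -> ACC=13 [depth=1]
Event 7 (EXEC): [IRQ0] PC=1: IRET -> resume MAIN at PC=1 (depth now 0) [depth=0]
Event 8 (EXEC): [MAIN] PC=1: INC 4 -> ACC=17 [depth=0]
Event 9 (EXEC): [MAIN] PC=2: DEC 1 -> ACC=16 [depth=0]
Event 10 (EXEC): [MAIN] PC=3: INC 3 -> ACC=19 [depth=0]
Event 11 (EXEC): [MAIN] PC=4: NOP [depth=0]
Event 12 (EXEC): [MAIN] PC=5: NOP [depth=0]
Event 13 (EXEC): [MAIN] PC=6: HALT [depth=0]
Max depth observed: 1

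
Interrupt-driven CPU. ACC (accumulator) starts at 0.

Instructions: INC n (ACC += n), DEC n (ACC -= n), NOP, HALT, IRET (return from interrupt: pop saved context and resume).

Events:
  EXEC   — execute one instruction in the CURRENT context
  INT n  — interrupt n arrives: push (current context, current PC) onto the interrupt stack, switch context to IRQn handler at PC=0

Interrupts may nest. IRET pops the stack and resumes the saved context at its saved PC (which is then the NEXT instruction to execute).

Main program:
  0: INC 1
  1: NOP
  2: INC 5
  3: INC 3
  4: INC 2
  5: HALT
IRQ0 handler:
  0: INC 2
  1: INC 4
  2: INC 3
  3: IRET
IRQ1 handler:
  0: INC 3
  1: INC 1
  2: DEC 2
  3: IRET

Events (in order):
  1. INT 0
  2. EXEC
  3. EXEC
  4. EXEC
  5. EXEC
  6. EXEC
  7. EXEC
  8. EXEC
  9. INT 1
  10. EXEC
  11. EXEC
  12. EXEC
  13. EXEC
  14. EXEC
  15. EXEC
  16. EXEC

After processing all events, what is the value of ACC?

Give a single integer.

Event 1 (INT 0): INT 0 arrives: push (MAIN, PC=0), enter IRQ0 at PC=0 (depth now 1)
Event 2 (EXEC): [IRQ0] PC=0: INC 2 -> ACC=2
Event 3 (EXEC): [IRQ0] PC=1: INC 4 -> ACC=6
Event 4 (EXEC): [IRQ0] PC=2: INC 3 -> ACC=9
Event 5 (EXEC): [IRQ0] PC=3: IRET -> resume MAIN at PC=0 (depth now 0)
Event 6 (EXEC): [MAIN] PC=0: INC 1 -> ACC=10
Event 7 (EXEC): [MAIN] PC=1: NOP
Event 8 (EXEC): [MAIN] PC=2: INC 5 -> ACC=15
Event 9 (INT 1): INT 1 arrives: push (MAIN, PC=3), enter IRQ1 at PC=0 (depth now 1)
Event 10 (EXEC): [IRQ1] PC=0: INC 3 -> ACC=18
Event 11 (EXEC): [IRQ1] PC=1: INC 1 -> ACC=19
Event 12 (EXEC): [IRQ1] PC=2: DEC 2 -> ACC=17
Event 13 (EXEC): [IRQ1] PC=3: IRET -> resume MAIN at PC=3 (depth now 0)
Event 14 (EXEC): [MAIN] PC=3: INC 3 -> ACC=20
Event 15 (EXEC): [MAIN] PC=4: INC 2 -> ACC=22
Event 16 (EXEC): [MAIN] PC=5: HALT

Answer: 22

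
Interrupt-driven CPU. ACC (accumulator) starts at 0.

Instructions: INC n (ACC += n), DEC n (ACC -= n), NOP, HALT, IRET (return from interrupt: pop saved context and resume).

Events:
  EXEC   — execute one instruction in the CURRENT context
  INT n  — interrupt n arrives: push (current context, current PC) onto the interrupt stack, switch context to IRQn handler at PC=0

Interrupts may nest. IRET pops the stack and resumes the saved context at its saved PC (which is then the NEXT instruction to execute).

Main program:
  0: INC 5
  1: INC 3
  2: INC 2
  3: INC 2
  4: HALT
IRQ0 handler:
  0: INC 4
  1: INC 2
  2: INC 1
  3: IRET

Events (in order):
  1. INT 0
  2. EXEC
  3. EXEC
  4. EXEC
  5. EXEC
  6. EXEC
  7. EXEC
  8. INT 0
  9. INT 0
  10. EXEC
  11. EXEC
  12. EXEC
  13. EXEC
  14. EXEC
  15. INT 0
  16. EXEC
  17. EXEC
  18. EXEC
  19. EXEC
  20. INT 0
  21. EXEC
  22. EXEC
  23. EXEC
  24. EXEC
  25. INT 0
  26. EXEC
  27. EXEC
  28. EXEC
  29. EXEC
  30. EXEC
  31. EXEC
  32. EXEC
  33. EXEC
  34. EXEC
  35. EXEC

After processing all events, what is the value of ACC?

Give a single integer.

Event 1 (INT 0): INT 0 arrives: push (MAIN, PC=0), enter IRQ0 at PC=0 (depth now 1)
Event 2 (EXEC): [IRQ0] PC=0: INC 4 -> ACC=4
Event 3 (EXEC): [IRQ0] PC=1: INC 2 -> ACC=6
Event 4 (EXEC): [IRQ0] PC=2: INC 1 -> ACC=7
Event 5 (EXEC): [IRQ0] PC=3: IRET -> resume MAIN at PC=0 (depth now 0)
Event 6 (EXEC): [MAIN] PC=0: INC 5 -> ACC=12
Event 7 (EXEC): [MAIN] PC=1: INC 3 -> ACC=15
Event 8 (INT 0): INT 0 arrives: push (MAIN, PC=2), enter IRQ0 at PC=0 (depth now 1)
Event 9 (INT 0): INT 0 arrives: push (IRQ0, PC=0), enter IRQ0 at PC=0 (depth now 2)
Event 10 (EXEC): [IRQ0] PC=0: INC 4 -> ACC=19
Event 11 (EXEC): [IRQ0] PC=1: INC 2 -> ACC=21
Event 12 (EXEC): [IRQ0] PC=2: INC 1 -> ACC=22
Event 13 (EXEC): [IRQ0] PC=3: IRET -> resume IRQ0 at PC=0 (depth now 1)
Event 14 (EXEC): [IRQ0] PC=0: INC 4 -> ACC=26
Event 15 (INT 0): INT 0 arrives: push (IRQ0, PC=1), enter IRQ0 at PC=0 (depth now 2)
Event 16 (EXEC): [IRQ0] PC=0: INC 4 -> ACC=30
Event 17 (EXEC): [IRQ0] PC=1: INC 2 -> ACC=32
Event 18 (EXEC): [IRQ0] PC=2: INC 1 -> ACC=33
Event 19 (EXEC): [IRQ0] PC=3: IRET -> resume IRQ0 at PC=1 (depth now 1)
Event 20 (INT 0): INT 0 arrives: push (IRQ0, PC=1), enter IRQ0 at PC=0 (depth now 2)
Event 21 (EXEC): [IRQ0] PC=0: INC 4 -> ACC=37
Event 22 (EXEC): [IRQ0] PC=1: INC 2 -> ACC=39
Event 23 (EXEC): [IRQ0] PC=2: INC 1 -> ACC=40
Event 24 (EXEC): [IRQ0] PC=3: IRET -> resume IRQ0 at PC=1 (depth now 1)
Event 25 (INT 0): INT 0 arrives: push (IRQ0, PC=1), enter IRQ0 at PC=0 (depth now 2)
Event 26 (EXEC): [IRQ0] PC=0: INC 4 -> ACC=44
Event 27 (EXEC): [IRQ0] PC=1: INC 2 -> ACC=46
Event 28 (EXEC): [IRQ0] PC=2: INC 1 -> ACC=47
Event 29 (EXEC): [IRQ0] PC=3: IRET -> resume IRQ0 at PC=1 (depth now 1)
Event 30 (EXEC): [IRQ0] PC=1: INC 2 -> ACC=49
Event 31 (EXEC): [IRQ0] PC=2: INC 1 -> ACC=50
Event 32 (EXEC): [IRQ0] PC=3: IRET -> resume MAIN at PC=2 (depth now 0)
Event 33 (EXEC): [MAIN] PC=2: INC 2 -> ACC=52
Event 34 (EXEC): [MAIN] PC=3: INC 2 -> ACC=54
Event 35 (EXEC): [MAIN] PC=4: HALT

Answer: 54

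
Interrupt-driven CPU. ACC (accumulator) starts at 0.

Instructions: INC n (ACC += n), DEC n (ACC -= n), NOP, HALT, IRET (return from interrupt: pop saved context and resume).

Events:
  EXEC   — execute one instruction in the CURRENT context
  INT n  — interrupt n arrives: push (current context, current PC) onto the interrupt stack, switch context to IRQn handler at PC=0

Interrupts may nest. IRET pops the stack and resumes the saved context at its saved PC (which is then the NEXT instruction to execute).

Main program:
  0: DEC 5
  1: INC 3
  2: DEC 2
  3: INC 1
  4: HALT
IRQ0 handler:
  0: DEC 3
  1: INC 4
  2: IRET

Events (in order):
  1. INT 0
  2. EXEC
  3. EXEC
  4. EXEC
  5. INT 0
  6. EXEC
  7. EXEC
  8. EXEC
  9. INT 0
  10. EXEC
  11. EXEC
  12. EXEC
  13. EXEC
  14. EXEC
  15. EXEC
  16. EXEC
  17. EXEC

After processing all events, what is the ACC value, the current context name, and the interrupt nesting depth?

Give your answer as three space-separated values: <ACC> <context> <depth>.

Answer: 0 MAIN 0

Derivation:
Event 1 (INT 0): INT 0 arrives: push (MAIN, PC=0), enter IRQ0 at PC=0 (depth now 1)
Event 2 (EXEC): [IRQ0] PC=0: DEC 3 -> ACC=-3
Event 3 (EXEC): [IRQ0] PC=1: INC 4 -> ACC=1
Event 4 (EXEC): [IRQ0] PC=2: IRET -> resume MAIN at PC=0 (depth now 0)
Event 5 (INT 0): INT 0 arrives: push (MAIN, PC=0), enter IRQ0 at PC=0 (depth now 1)
Event 6 (EXEC): [IRQ0] PC=0: DEC 3 -> ACC=-2
Event 7 (EXEC): [IRQ0] PC=1: INC 4 -> ACC=2
Event 8 (EXEC): [IRQ0] PC=2: IRET -> resume MAIN at PC=0 (depth now 0)
Event 9 (INT 0): INT 0 arrives: push (MAIN, PC=0), enter IRQ0 at PC=0 (depth now 1)
Event 10 (EXEC): [IRQ0] PC=0: DEC 3 -> ACC=-1
Event 11 (EXEC): [IRQ0] PC=1: INC 4 -> ACC=3
Event 12 (EXEC): [IRQ0] PC=2: IRET -> resume MAIN at PC=0 (depth now 0)
Event 13 (EXEC): [MAIN] PC=0: DEC 5 -> ACC=-2
Event 14 (EXEC): [MAIN] PC=1: INC 3 -> ACC=1
Event 15 (EXEC): [MAIN] PC=2: DEC 2 -> ACC=-1
Event 16 (EXEC): [MAIN] PC=3: INC 1 -> ACC=0
Event 17 (EXEC): [MAIN] PC=4: HALT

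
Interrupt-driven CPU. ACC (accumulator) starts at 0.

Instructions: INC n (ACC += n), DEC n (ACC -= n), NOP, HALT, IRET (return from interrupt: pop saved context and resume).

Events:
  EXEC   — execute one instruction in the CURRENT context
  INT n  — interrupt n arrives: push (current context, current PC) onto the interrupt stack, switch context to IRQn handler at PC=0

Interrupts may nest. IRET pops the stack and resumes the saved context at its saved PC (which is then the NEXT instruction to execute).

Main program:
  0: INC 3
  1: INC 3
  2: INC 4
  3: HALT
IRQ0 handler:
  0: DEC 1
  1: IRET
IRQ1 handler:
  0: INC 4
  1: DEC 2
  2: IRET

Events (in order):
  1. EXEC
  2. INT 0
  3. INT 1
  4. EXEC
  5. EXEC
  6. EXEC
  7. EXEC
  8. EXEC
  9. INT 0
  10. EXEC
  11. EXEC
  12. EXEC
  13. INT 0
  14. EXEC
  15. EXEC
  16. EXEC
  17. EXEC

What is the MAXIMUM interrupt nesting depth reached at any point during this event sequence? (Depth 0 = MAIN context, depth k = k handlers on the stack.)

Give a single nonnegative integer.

Event 1 (EXEC): [MAIN] PC=0: INC 3 -> ACC=3 [depth=0]
Event 2 (INT 0): INT 0 arrives: push (MAIN, PC=1), enter IRQ0 at PC=0 (depth now 1) [depth=1]
Event 3 (INT 1): INT 1 arrives: push (IRQ0, PC=0), enter IRQ1 at PC=0 (depth now 2) [depth=2]
Event 4 (EXEC): [IRQ1] PC=0: INC 4 -> ACC=7 [depth=2]
Event 5 (EXEC): [IRQ1] PC=1: DEC 2 -> ACC=5 [depth=2]
Event 6 (EXEC): [IRQ1] PC=2: IRET -> resume IRQ0 at PC=0 (depth now 1) [depth=1]
Event 7 (EXEC): [IRQ0] PC=0: DEC 1 -> ACC=4 [depth=1]
Event 8 (EXEC): [IRQ0] PC=1: IRET -> resume MAIN at PC=1 (depth now 0) [depth=0]
Event 9 (INT 0): INT 0 arrives: push (MAIN, PC=1), enter IRQ0 at PC=0 (depth now 1) [depth=1]
Event 10 (EXEC): [IRQ0] PC=0: DEC 1 -> ACC=3 [depth=1]
Event 11 (EXEC): [IRQ0] PC=1: IRET -> resume MAIN at PC=1 (depth now 0) [depth=0]
Event 12 (EXEC): [MAIN] PC=1: INC 3 -> ACC=6 [depth=0]
Event 13 (INT 0): INT 0 arrives: push (MAIN, PC=2), enter IRQ0 at PC=0 (depth now 1) [depth=1]
Event 14 (EXEC): [IRQ0] PC=0: DEC 1 -> ACC=5 [depth=1]
Event 15 (EXEC): [IRQ0] PC=1: IRET -> resume MAIN at PC=2 (depth now 0) [depth=0]
Event 16 (EXEC): [MAIN] PC=2: INC 4 -> ACC=9 [depth=0]
Event 17 (EXEC): [MAIN] PC=3: HALT [depth=0]
Max depth observed: 2

Answer: 2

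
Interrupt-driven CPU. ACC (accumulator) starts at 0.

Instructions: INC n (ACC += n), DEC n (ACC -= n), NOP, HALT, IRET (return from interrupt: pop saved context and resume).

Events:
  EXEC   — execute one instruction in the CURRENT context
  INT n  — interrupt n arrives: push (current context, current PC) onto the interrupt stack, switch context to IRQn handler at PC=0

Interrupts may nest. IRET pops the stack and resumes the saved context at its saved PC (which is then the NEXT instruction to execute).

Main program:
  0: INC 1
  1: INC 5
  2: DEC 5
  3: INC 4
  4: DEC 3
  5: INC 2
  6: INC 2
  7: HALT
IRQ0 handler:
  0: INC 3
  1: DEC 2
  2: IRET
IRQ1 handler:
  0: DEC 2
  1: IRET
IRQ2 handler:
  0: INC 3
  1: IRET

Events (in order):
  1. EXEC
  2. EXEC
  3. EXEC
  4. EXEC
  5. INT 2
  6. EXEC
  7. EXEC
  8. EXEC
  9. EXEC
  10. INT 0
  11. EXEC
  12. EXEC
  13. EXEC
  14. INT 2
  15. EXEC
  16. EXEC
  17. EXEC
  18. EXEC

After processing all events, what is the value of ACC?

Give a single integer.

Event 1 (EXEC): [MAIN] PC=0: INC 1 -> ACC=1
Event 2 (EXEC): [MAIN] PC=1: INC 5 -> ACC=6
Event 3 (EXEC): [MAIN] PC=2: DEC 5 -> ACC=1
Event 4 (EXEC): [MAIN] PC=3: INC 4 -> ACC=5
Event 5 (INT 2): INT 2 arrives: push (MAIN, PC=4), enter IRQ2 at PC=0 (depth now 1)
Event 6 (EXEC): [IRQ2] PC=0: INC 3 -> ACC=8
Event 7 (EXEC): [IRQ2] PC=1: IRET -> resume MAIN at PC=4 (depth now 0)
Event 8 (EXEC): [MAIN] PC=4: DEC 3 -> ACC=5
Event 9 (EXEC): [MAIN] PC=5: INC 2 -> ACC=7
Event 10 (INT 0): INT 0 arrives: push (MAIN, PC=6), enter IRQ0 at PC=0 (depth now 1)
Event 11 (EXEC): [IRQ0] PC=0: INC 3 -> ACC=10
Event 12 (EXEC): [IRQ0] PC=1: DEC 2 -> ACC=8
Event 13 (EXEC): [IRQ0] PC=2: IRET -> resume MAIN at PC=6 (depth now 0)
Event 14 (INT 2): INT 2 arrives: push (MAIN, PC=6), enter IRQ2 at PC=0 (depth now 1)
Event 15 (EXEC): [IRQ2] PC=0: INC 3 -> ACC=11
Event 16 (EXEC): [IRQ2] PC=1: IRET -> resume MAIN at PC=6 (depth now 0)
Event 17 (EXEC): [MAIN] PC=6: INC 2 -> ACC=13
Event 18 (EXEC): [MAIN] PC=7: HALT

Answer: 13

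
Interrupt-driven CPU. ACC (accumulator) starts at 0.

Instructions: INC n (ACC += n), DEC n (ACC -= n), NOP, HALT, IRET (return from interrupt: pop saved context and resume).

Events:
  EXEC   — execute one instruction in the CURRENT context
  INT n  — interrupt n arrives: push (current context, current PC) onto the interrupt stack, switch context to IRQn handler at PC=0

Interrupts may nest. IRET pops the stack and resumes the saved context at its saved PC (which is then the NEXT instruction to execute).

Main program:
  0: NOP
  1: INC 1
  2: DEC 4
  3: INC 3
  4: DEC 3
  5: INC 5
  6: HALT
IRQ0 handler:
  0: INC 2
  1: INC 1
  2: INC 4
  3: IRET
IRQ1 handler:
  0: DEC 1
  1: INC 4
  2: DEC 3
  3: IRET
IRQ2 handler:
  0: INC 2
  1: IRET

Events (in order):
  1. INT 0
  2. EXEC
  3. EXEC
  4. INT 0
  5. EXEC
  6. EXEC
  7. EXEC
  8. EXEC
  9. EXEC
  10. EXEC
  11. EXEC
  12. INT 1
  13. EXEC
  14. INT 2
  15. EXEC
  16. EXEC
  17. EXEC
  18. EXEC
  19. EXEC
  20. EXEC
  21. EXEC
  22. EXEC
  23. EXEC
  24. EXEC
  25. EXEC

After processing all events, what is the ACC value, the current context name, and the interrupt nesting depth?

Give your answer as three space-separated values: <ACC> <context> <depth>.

Event 1 (INT 0): INT 0 arrives: push (MAIN, PC=0), enter IRQ0 at PC=0 (depth now 1)
Event 2 (EXEC): [IRQ0] PC=0: INC 2 -> ACC=2
Event 3 (EXEC): [IRQ0] PC=1: INC 1 -> ACC=3
Event 4 (INT 0): INT 0 arrives: push (IRQ0, PC=2), enter IRQ0 at PC=0 (depth now 2)
Event 5 (EXEC): [IRQ0] PC=0: INC 2 -> ACC=5
Event 6 (EXEC): [IRQ0] PC=1: INC 1 -> ACC=6
Event 7 (EXEC): [IRQ0] PC=2: INC 4 -> ACC=10
Event 8 (EXEC): [IRQ0] PC=3: IRET -> resume IRQ0 at PC=2 (depth now 1)
Event 9 (EXEC): [IRQ0] PC=2: INC 4 -> ACC=14
Event 10 (EXEC): [IRQ0] PC=3: IRET -> resume MAIN at PC=0 (depth now 0)
Event 11 (EXEC): [MAIN] PC=0: NOP
Event 12 (INT 1): INT 1 arrives: push (MAIN, PC=1), enter IRQ1 at PC=0 (depth now 1)
Event 13 (EXEC): [IRQ1] PC=0: DEC 1 -> ACC=13
Event 14 (INT 2): INT 2 arrives: push (IRQ1, PC=1), enter IRQ2 at PC=0 (depth now 2)
Event 15 (EXEC): [IRQ2] PC=0: INC 2 -> ACC=15
Event 16 (EXEC): [IRQ2] PC=1: IRET -> resume IRQ1 at PC=1 (depth now 1)
Event 17 (EXEC): [IRQ1] PC=1: INC 4 -> ACC=19
Event 18 (EXEC): [IRQ1] PC=2: DEC 3 -> ACC=16
Event 19 (EXEC): [IRQ1] PC=3: IRET -> resume MAIN at PC=1 (depth now 0)
Event 20 (EXEC): [MAIN] PC=1: INC 1 -> ACC=17
Event 21 (EXEC): [MAIN] PC=2: DEC 4 -> ACC=13
Event 22 (EXEC): [MAIN] PC=3: INC 3 -> ACC=16
Event 23 (EXEC): [MAIN] PC=4: DEC 3 -> ACC=13
Event 24 (EXEC): [MAIN] PC=5: INC 5 -> ACC=18
Event 25 (EXEC): [MAIN] PC=6: HALT

Answer: 18 MAIN 0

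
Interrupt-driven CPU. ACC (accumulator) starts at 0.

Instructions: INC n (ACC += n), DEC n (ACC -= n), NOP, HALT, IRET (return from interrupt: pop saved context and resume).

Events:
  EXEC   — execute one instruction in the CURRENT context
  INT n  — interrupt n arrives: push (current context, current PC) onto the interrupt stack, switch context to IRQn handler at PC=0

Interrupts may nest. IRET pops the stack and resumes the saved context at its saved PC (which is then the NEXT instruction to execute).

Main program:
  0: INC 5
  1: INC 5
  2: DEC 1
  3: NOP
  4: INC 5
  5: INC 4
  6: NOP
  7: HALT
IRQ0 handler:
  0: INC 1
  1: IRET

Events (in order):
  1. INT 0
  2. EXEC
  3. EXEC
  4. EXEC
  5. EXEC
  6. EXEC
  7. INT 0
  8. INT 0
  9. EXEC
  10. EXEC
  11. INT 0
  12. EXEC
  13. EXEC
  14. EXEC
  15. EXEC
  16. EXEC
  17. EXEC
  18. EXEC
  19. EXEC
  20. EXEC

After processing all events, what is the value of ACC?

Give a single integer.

Answer: 22

Derivation:
Event 1 (INT 0): INT 0 arrives: push (MAIN, PC=0), enter IRQ0 at PC=0 (depth now 1)
Event 2 (EXEC): [IRQ0] PC=0: INC 1 -> ACC=1
Event 3 (EXEC): [IRQ0] PC=1: IRET -> resume MAIN at PC=0 (depth now 0)
Event 4 (EXEC): [MAIN] PC=0: INC 5 -> ACC=6
Event 5 (EXEC): [MAIN] PC=1: INC 5 -> ACC=11
Event 6 (EXEC): [MAIN] PC=2: DEC 1 -> ACC=10
Event 7 (INT 0): INT 0 arrives: push (MAIN, PC=3), enter IRQ0 at PC=0 (depth now 1)
Event 8 (INT 0): INT 0 arrives: push (IRQ0, PC=0), enter IRQ0 at PC=0 (depth now 2)
Event 9 (EXEC): [IRQ0] PC=0: INC 1 -> ACC=11
Event 10 (EXEC): [IRQ0] PC=1: IRET -> resume IRQ0 at PC=0 (depth now 1)
Event 11 (INT 0): INT 0 arrives: push (IRQ0, PC=0), enter IRQ0 at PC=0 (depth now 2)
Event 12 (EXEC): [IRQ0] PC=0: INC 1 -> ACC=12
Event 13 (EXEC): [IRQ0] PC=1: IRET -> resume IRQ0 at PC=0 (depth now 1)
Event 14 (EXEC): [IRQ0] PC=0: INC 1 -> ACC=13
Event 15 (EXEC): [IRQ0] PC=1: IRET -> resume MAIN at PC=3 (depth now 0)
Event 16 (EXEC): [MAIN] PC=3: NOP
Event 17 (EXEC): [MAIN] PC=4: INC 5 -> ACC=18
Event 18 (EXEC): [MAIN] PC=5: INC 4 -> ACC=22
Event 19 (EXEC): [MAIN] PC=6: NOP
Event 20 (EXEC): [MAIN] PC=7: HALT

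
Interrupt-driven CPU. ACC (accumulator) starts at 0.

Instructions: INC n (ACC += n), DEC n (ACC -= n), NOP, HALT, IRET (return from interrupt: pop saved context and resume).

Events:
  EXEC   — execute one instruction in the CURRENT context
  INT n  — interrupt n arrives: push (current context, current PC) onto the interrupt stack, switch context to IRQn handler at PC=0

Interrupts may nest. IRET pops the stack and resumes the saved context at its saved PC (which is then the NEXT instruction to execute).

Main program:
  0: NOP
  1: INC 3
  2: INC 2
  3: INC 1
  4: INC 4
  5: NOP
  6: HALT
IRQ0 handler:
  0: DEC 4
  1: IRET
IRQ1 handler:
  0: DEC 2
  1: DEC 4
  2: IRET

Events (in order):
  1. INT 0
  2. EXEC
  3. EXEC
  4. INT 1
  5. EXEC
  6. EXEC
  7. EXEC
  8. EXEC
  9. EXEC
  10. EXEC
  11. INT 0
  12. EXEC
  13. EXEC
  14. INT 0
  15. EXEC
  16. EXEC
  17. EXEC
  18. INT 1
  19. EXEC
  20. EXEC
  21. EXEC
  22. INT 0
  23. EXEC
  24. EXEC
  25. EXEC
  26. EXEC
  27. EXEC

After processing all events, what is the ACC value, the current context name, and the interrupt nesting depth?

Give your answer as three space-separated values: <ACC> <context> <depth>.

Event 1 (INT 0): INT 0 arrives: push (MAIN, PC=0), enter IRQ0 at PC=0 (depth now 1)
Event 2 (EXEC): [IRQ0] PC=0: DEC 4 -> ACC=-4
Event 3 (EXEC): [IRQ0] PC=1: IRET -> resume MAIN at PC=0 (depth now 0)
Event 4 (INT 1): INT 1 arrives: push (MAIN, PC=0), enter IRQ1 at PC=0 (depth now 1)
Event 5 (EXEC): [IRQ1] PC=0: DEC 2 -> ACC=-6
Event 6 (EXEC): [IRQ1] PC=1: DEC 4 -> ACC=-10
Event 7 (EXEC): [IRQ1] PC=2: IRET -> resume MAIN at PC=0 (depth now 0)
Event 8 (EXEC): [MAIN] PC=0: NOP
Event 9 (EXEC): [MAIN] PC=1: INC 3 -> ACC=-7
Event 10 (EXEC): [MAIN] PC=2: INC 2 -> ACC=-5
Event 11 (INT 0): INT 0 arrives: push (MAIN, PC=3), enter IRQ0 at PC=0 (depth now 1)
Event 12 (EXEC): [IRQ0] PC=0: DEC 4 -> ACC=-9
Event 13 (EXEC): [IRQ0] PC=1: IRET -> resume MAIN at PC=3 (depth now 0)
Event 14 (INT 0): INT 0 arrives: push (MAIN, PC=3), enter IRQ0 at PC=0 (depth now 1)
Event 15 (EXEC): [IRQ0] PC=0: DEC 4 -> ACC=-13
Event 16 (EXEC): [IRQ0] PC=1: IRET -> resume MAIN at PC=3 (depth now 0)
Event 17 (EXEC): [MAIN] PC=3: INC 1 -> ACC=-12
Event 18 (INT 1): INT 1 arrives: push (MAIN, PC=4), enter IRQ1 at PC=0 (depth now 1)
Event 19 (EXEC): [IRQ1] PC=0: DEC 2 -> ACC=-14
Event 20 (EXEC): [IRQ1] PC=1: DEC 4 -> ACC=-18
Event 21 (EXEC): [IRQ1] PC=2: IRET -> resume MAIN at PC=4 (depth now 0)
Event 22 (INT 0): INT 0 arrives: push (MAIN, PC=4), enter IRQ0 at PC=0 (depth now 1)
Event 23 (EXEC): [IRQ0] PC=0: DEC 4 -> ACC=-22
Event 24 (EXEC): [IRQ0] PC=1: IRET -> resume MAIN at PC=4 (depth now 0)
Event 25 (EXEC): [MAIN] PC=4: INC 4 -> ACC=-18
Event 26 (EXEC): [MAIN] PC=5: NOP
Event 27 (EXEC): [MAIN] PC=6: HALT

Answer: -18 MAIN 0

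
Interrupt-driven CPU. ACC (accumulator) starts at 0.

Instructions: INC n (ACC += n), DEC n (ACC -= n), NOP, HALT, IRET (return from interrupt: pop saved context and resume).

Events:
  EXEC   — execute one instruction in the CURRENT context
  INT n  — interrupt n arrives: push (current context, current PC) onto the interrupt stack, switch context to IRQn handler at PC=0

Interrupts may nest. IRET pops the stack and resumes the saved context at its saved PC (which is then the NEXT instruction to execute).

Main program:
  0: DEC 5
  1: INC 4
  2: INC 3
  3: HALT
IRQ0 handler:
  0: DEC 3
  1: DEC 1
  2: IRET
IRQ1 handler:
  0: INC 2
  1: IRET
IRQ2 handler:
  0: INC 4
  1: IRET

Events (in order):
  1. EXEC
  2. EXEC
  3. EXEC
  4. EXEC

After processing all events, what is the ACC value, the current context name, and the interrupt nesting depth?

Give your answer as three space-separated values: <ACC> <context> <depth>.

Answer: 2 MAIN 0

Derivation:
Event 1 (EXEC): [MAIN] PC=0: DEC 5 -> ACC=-5
Event 2 (EXEC): [MAIN] PC=1: INC 4 -> ACC=-1
Event 3 (EXEC): [MAIN] PC=2: INC 3 -> ACC=2
Event 4 (EXEC): [MAIN] PC=3: HALT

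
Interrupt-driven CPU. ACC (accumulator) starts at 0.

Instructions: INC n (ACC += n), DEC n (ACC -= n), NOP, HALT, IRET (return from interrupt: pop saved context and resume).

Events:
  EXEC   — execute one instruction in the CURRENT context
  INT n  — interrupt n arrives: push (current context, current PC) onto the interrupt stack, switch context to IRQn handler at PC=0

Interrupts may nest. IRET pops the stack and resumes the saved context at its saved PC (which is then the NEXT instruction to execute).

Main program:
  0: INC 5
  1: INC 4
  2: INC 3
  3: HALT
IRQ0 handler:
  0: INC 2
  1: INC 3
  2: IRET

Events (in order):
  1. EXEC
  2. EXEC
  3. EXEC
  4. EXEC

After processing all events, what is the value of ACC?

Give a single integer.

Answer: 12

Derivation:
Event 1 (EXEC): [MAIN] PC=0: INC 5 -> ACC=5
Event 2 (EXEC): [MAIN] PC=1: INC 4 -> ACC=9
Event 3 (EXEC): [MAIN] PC=2: INC 3 -> ACC=12
Event 4 (EXEC): [MAIN] PC=3: HALT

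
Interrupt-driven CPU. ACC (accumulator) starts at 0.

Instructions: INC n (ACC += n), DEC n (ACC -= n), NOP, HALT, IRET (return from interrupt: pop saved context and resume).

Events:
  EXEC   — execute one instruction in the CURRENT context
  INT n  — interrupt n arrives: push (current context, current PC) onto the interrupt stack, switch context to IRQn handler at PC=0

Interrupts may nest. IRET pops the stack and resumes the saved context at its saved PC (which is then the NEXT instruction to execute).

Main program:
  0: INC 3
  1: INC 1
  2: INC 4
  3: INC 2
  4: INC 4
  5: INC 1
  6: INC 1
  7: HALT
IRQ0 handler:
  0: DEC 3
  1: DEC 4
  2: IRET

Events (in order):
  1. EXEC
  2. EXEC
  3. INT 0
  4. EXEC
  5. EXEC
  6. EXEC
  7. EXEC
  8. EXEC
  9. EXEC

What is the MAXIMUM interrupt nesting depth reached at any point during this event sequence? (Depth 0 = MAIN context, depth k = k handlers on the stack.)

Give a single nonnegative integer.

Answer: 1

Derivation:
Event 1 (EXEC): [MAIN] PC=0: INC 3 -> ACC=3 [depth=0]
Event 2 (EXEC): [MAIN] PC=1: INC 1 -> ACC=4 [depth=0]
Event 3 (INT 0): INT 0 arrives: push (MAIN, PC=2), enter IRQ0 at PC=0 (depth now 1) [depth=1]
Event 4 (EXEC): [IRQ0] PC=0: DEC 3 -> ACC=1 [depth=1]
Event 5 (EXEC): [IRQ0] PC=1: DEC 4 -> ACC=-3 [depth=1]
Event 6 (EXEC): [IRQ0] PC=2: IRET -> resume MAIN at PC=2 (depth now 0) [depth=0]
Event 7 (EXEC): [MAIN] PC=2: INC 4 -> ACC=1 [depth=0]
Event 8 (EXEC): [MAIN] PC=3: INC 2 -> ACC=3 [depth=0]
Event 9 (EXEC): [MAIN] PC=4: INC 4 -> ACC=7 [depth=0]
Max depth observed: 1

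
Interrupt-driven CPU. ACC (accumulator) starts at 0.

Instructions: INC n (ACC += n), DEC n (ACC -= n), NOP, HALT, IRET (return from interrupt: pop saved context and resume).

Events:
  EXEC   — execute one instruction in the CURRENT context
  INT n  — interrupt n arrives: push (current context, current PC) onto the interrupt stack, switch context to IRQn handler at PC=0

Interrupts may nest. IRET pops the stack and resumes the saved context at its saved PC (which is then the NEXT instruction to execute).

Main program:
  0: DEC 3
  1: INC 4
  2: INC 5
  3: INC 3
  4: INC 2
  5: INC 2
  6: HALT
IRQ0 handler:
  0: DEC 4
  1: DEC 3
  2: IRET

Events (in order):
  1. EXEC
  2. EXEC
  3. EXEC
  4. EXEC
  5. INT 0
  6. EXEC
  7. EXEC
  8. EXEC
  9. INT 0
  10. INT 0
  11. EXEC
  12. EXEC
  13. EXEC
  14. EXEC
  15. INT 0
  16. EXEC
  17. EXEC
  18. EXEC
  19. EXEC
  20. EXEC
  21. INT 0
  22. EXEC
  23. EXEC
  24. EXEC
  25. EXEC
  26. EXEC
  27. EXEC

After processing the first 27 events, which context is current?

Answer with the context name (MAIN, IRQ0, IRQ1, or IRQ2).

Event 1 (EXEC): [MAIN] PC=0: DEC 3 -> ACC=-3
Event 2 (EXEC): [MAIN] PC=1: INC 4 -> ACC=1
Event 3 (EXEC): [MAIN] PC=2: INC 5 -> ACC=6
Event 4 (EXEC): [MAIN] PC=3: INC 3 -> ACC=9
Event 5 (INT 0): INT 0 arrives: push (MAIN, PC=4), enter IRQ0 at PC=0 (depth now 1)
Event 6 (EXEC): [IRQ0] PC=0: DEC 4 -> ACC=5
Event 7 (EXEC): [IRQ0] PC=1: DEC 3 -> ACC=2
Event 8 (EXEC): [IRQ0] PC=2: IRET -> resume MAIN at PC=4 (depth now 0)
Event 9 (INT 0): INT 0 arrives: push (MAIN, PC=4), enter IRQ0 at PC=0 (depth now 1)
Event 10 (INT 0): INT 0 arrives: push (IRQ0, PC=0), enter IRQ0 at PC=0 (depth now 2)
Event 11 (EXEC): [IRQ0] PC=0: DEC 4 -> ACC=-2
Event 12 (EXEC): [IRQ0] PC=1: DEC 3 -> ACC=-5
Event 13 (EXEC): [IRQ0] PC=2: IRET -> resume IRQ0 at PC=0 (depth now 1)
Event 14 (EXEC): [IRQ0] PC=0: DEC 4 -> ACC=-9
Event 15 (INT 0): INT 0 arrives: push (IRQ0, PC=1), enter IRQ0 at PC=0 (depth now 2)
Event 16 (EXEC): [IRQ0] PC=0: DEC 4 -> ACC=-13
Event 17 (EXEC): [IRQ0] PC=1: DEC 3 -> ACC=-16
Event 18 (EXEC): [IRQ0] PC=2: IRET -> resume IRQ0 at PC=1 (depth now 1)
Event 19 (EXEC): [IRQ0] PC=1: DEC 3 -> ACC=-19
Event 20 (EXEC): [IRQ0] PC=2: IRET -> resume MAIN at PC=4 (depth now 0)
Event 21 (INT 0): INT 0 arrives: push (MAIN, PC=4), enter IRQ0 at PC=0 (depth now 1)
Event 22 (EXEC): [IRQ0] PC=0: DEC 4 -> ACC=-23
Event 23 (EXEC): [IRQ0] PC=1: DEC 3 -> ACC=-26
Event 24 (EXEC): [IRQ0] PC=2: IRET -> resume MAIN at PC=4 (depth now 0)
Event 25 (EXEC): [MAIN] PC=4: INC 2 -> ACC=-24
Event 26 (EXEC): [MAIN] PC=5: INC 2 -> ACC=-22
Event 27 (EXEC): [MAIN] PC=6: HALT

Answer: MAIN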